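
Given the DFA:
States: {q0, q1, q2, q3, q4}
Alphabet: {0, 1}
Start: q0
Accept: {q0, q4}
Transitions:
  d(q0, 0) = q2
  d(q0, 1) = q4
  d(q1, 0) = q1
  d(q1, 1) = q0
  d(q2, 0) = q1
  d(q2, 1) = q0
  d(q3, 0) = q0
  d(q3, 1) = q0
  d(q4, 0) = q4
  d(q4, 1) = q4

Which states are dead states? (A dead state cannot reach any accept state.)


Forward reachability from each state:
  q0 -> reaches accept state q0 (live)
  q1 -> reaches accept state q0 (live)
  q2 -> reaches accept state q0 (live)
  q3 -> reaches accept state q0 (live)
  q4 -> reaches accept state q4 (live)

None (all states can reach an accept state)


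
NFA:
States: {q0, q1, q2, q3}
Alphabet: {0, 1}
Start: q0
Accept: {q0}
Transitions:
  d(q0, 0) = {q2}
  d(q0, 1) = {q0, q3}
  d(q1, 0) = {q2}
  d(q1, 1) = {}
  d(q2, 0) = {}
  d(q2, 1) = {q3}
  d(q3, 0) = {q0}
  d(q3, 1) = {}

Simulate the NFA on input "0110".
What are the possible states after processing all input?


Start: {q0}
  --0--> {q2}
  --1--> {q3}
  --1--> {}
  --0--> {}

{} (empty set, no valid transitions)


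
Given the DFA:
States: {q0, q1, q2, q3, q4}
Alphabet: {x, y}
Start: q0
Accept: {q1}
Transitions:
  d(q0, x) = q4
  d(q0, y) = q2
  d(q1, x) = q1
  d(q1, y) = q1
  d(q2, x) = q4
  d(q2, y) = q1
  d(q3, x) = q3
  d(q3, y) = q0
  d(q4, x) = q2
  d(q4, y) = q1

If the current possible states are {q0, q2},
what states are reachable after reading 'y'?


Apply transition on 'y' from each current state:
  d(q0, y) = q2
  d(q2, y) = q1

{q1, q2}


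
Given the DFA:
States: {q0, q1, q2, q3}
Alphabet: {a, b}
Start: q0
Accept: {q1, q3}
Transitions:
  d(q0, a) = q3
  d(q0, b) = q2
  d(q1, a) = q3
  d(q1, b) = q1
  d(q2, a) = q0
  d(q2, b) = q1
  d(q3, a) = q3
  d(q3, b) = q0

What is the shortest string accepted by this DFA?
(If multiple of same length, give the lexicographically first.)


BFS by string length (lex-first path to each state shown):
  len 0: q0<-""
  len 1: q2<-"b", q3<-"a"
Found accept state at length 1.

"a"


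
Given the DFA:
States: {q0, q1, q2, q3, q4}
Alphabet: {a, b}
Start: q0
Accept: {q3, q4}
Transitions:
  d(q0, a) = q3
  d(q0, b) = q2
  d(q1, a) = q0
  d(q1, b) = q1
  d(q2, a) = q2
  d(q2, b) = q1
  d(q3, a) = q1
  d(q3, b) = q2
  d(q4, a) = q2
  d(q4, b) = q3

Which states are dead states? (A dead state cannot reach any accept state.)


Forward reachability from each state:
  q0 -> reaches accept state q3 (live)
  q1 -> reaches accept state q3 (live)
  q2 -> reaches accept state q3 (live)
  q3 -> reaches accept state q3 (live)
  q4 -> reaches accept state q3 (live)

None (all states can reach an accept state)


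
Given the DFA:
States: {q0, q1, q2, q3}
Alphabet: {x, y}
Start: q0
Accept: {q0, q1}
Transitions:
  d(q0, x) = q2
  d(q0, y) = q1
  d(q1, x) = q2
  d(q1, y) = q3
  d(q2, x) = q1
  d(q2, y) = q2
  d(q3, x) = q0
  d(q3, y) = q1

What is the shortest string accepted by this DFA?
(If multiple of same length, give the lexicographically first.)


BFS by string length (lex-first path to each state shown):
  len 0: q0<-""
Found accept state at length 0.

"" (empty string)


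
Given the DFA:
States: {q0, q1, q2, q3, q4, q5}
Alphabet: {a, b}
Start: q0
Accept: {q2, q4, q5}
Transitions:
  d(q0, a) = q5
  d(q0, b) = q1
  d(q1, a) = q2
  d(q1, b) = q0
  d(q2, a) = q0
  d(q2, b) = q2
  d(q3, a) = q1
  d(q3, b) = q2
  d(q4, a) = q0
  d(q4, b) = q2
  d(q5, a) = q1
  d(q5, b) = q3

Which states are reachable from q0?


BFS from q0:
  layer 0: {q0}
  layer 1: {q1, q5}
  layer 2: {q2, q3}

{q0, q1, q2, q3, q5}


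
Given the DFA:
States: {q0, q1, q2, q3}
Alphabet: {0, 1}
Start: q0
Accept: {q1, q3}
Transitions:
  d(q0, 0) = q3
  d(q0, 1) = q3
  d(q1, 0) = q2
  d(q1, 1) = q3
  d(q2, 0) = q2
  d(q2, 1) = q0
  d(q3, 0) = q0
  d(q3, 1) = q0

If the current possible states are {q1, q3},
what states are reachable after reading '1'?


Apply transition on '1' from each current state:
  d(q1, 1) = q3
  d(q3, 1) = q0

{q0, q3}


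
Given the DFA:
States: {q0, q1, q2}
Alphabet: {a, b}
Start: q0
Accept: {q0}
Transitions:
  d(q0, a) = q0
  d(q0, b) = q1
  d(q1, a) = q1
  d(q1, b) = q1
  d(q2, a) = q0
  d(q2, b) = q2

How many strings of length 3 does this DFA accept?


Enumerating all length-3 strings:
  "aaa" -> q0 [accept]
  "aab" -> q1 [reject]
  "aba" -> q1 [reject]
  "abb" -> q1 [reject]
  "baa" -> q1 [reject]
  "bab" -> q1 [reject]
  "bba" -> q1 [reject]
  "bbb" -> q1 [reject]

1 out of 8


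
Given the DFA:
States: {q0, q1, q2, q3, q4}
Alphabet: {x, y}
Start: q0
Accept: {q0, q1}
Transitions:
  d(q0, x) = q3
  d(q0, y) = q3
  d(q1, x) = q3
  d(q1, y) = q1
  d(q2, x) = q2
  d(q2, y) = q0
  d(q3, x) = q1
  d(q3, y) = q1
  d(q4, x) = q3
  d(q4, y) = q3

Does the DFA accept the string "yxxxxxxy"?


Trace: q0 -> q3 -> q1 -> q3 -> q1 -> q3 -> q1 -> q3 -> q1
Final state: q1
Accept states: {q0, q1}

Yes, accepted (final state q1 is an accept state)


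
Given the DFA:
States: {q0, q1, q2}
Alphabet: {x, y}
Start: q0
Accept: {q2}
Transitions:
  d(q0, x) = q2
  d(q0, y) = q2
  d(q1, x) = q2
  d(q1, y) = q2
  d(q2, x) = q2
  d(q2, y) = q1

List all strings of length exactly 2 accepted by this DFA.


All strings of length 2: 4 total
Accepted: 2

"xx", "yx"


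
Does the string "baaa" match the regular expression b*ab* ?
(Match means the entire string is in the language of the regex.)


|string| = 4; first = 'b'; last = 'a'

No, "baaa" does not match b*ab*


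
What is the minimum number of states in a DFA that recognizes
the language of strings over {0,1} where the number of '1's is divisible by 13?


States track (count of '1') mod 13.
Need 13 states: one per remainder 0..12; accept = remainder 0.

13


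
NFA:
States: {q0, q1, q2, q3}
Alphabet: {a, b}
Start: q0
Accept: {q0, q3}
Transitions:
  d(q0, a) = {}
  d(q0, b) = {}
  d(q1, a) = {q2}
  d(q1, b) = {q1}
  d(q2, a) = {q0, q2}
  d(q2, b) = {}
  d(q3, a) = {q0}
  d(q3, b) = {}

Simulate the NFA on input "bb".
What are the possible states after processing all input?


Start: {q0}
  --b--> {}
  --b--> {}

{} (empty set, no valid transitions)


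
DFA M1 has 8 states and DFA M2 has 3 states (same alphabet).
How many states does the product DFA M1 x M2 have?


Product construction pairs every M1 state with every M2 state.
8 * 3 = 24

24


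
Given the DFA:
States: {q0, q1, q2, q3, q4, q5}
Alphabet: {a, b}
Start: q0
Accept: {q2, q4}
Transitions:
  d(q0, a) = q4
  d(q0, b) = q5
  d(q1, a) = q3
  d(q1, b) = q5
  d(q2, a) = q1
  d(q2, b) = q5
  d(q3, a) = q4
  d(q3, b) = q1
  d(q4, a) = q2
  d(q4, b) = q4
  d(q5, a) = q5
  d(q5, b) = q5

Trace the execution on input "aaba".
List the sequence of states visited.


Input: aaba
d(q0, a) = q4
d(q4, a) = q2
d(q2, b) = q5
d(q5, a) = q5


q0 -> q4 -> q2 -> q5 -> q5


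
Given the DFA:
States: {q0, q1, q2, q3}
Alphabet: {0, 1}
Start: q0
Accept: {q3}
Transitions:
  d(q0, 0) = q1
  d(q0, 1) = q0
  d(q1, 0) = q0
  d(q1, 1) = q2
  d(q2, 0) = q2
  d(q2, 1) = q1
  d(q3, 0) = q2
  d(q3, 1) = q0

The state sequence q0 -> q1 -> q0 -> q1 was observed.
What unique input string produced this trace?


Trace back each transition to find the symbol:
  q0 --[0]--> q1
  q1 --[0]--> q0
  q0 --[0]--> q1

"000"


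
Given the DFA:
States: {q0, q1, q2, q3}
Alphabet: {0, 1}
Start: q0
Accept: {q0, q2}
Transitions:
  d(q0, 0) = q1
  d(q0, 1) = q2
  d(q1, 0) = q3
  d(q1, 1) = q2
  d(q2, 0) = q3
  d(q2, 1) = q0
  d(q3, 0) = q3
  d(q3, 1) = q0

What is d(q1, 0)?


Looking up transition d(q1, 0)

q3


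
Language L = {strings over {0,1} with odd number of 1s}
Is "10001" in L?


count('1') = 2; 2 mod 2 = 0

No, "10001" is not in L


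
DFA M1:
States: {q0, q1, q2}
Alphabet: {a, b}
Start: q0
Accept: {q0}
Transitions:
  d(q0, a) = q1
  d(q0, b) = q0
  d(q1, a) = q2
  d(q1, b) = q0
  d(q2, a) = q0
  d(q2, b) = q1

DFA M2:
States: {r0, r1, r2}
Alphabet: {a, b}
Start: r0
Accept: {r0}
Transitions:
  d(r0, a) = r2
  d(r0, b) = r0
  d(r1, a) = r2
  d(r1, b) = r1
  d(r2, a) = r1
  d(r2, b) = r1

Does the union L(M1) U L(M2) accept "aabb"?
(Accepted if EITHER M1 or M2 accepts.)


M1: final=q0 accepted=True
M2: final=r1 accepted=False

Yes, union accepts


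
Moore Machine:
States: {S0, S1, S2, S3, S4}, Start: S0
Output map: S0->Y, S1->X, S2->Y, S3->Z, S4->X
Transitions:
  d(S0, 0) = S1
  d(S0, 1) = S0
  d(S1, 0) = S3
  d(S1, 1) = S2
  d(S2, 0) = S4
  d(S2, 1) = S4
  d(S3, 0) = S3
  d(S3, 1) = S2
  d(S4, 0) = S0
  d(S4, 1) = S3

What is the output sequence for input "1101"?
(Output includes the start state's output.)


Start: S0 (output Y)
  --1--> S0 (output Y)
  --1--> S0 (output Y)
  --0--> S1 (output X)
  --1--> S2 (output Y)

"YYYXY"


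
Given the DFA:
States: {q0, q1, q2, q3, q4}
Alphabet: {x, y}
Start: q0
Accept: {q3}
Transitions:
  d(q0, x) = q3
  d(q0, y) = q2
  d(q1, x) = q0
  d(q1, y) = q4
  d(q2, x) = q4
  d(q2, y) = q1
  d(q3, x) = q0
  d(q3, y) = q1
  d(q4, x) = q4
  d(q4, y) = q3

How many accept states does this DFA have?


Accept states listed: {q3}
Counting: q3(1)

1


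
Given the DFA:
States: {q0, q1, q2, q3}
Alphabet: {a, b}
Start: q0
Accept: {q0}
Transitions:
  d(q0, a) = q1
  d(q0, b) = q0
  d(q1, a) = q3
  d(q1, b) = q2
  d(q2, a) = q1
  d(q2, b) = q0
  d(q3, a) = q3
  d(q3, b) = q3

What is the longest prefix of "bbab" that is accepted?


Run the DFA, marking each prefix where the state is accepting:
  "" -> q0 [accept]
  "b" -> q0 [accept]
  "bb" -> q0 [accept]
  "bba" -> q1 [reject]
  "bbab" -> q2 [reject]

"bb"


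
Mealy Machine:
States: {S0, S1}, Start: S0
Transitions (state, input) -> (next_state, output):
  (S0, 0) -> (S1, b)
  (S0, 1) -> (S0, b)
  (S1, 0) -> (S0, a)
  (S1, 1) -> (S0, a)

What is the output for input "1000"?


Step-by-step:
  (S0, 1) -> (S0, b)
  (S0, 0) -> (S1, b)
  (S1, 0) -> (S0, a)
  (S0, 0) -> (S1, b)

"bbab"


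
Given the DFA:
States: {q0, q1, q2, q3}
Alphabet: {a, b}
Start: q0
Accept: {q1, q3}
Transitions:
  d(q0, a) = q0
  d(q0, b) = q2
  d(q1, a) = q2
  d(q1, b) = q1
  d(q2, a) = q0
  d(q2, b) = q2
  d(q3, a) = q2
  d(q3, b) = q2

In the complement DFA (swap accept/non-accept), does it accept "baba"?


Trace: q0 -> q2 -> q0 -> q2 -> q0
Final: q0
Original accept: {q1, q3}
Complement: q0 is not in original accept

Yes, complement accepts (original rejects)


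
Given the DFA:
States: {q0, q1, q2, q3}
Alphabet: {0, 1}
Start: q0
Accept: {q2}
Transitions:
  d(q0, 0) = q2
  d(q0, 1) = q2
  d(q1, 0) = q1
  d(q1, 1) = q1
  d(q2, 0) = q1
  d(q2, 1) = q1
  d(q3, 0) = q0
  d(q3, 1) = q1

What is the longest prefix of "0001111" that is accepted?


Run the DFA, marking each prefix where the state is accepting:
  "" -> q0 [reject]
  "0" -> q2 [accept]
  "00" -> q1 [reject]
  "000" -> q1 [reject]
  "0001" -> q1 [reject]
  "00011" -> q1 [reject]
  "000111" -> q1 [reject]
  "0001111" -> q1 [reject]

"0"


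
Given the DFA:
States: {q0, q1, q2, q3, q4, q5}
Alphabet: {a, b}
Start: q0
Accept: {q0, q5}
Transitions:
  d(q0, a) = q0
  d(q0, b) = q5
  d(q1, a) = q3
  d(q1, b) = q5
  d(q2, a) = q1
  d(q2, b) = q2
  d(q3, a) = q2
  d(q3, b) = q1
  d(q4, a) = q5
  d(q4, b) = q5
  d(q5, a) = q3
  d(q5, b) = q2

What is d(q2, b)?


Looking up transition d(q2, b)

q2


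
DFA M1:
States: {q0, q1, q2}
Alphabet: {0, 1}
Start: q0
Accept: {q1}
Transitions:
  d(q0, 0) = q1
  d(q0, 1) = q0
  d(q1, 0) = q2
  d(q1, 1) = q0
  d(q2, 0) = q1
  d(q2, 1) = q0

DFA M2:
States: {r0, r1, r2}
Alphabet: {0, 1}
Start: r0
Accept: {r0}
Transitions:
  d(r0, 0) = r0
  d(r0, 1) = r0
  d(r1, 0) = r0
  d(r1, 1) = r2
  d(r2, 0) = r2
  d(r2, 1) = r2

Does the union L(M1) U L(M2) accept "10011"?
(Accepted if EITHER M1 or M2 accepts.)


M1: final=q0 accepted=False
M2: final=r0 accepted=True

Yes, union accepts


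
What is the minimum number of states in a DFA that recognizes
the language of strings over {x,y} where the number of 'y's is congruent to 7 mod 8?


States track (count of 'y') mod 8.
Need 8 states: one per remainder 0..7; accept = remainder 7.

8


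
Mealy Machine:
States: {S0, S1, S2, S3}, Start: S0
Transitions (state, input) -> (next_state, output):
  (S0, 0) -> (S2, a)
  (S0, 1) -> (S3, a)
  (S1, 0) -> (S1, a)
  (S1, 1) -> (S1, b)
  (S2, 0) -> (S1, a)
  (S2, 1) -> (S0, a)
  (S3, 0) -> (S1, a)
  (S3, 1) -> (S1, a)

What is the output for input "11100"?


Step-by-step:
  (S0, 1) -> (S3, a)
  (S3, 1) -> (S1, a)
  (S1, 1) -> (S1, b)
  (S1, 0) -> (S1, a)
  (S1, 0) -> (S1, a)

"aabaa"


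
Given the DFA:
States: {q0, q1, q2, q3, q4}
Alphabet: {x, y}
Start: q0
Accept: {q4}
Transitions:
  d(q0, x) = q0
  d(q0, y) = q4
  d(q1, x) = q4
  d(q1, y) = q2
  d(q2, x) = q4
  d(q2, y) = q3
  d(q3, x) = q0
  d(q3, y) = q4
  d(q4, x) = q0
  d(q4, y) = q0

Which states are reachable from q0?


BFS from q0:
  layer 0: {q0}
  layer 1: {q4}

{q0, q4}


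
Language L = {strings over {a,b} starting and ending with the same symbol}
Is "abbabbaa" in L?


first = 'a', last = 'a'

Yes, "abbabbaa" is in L


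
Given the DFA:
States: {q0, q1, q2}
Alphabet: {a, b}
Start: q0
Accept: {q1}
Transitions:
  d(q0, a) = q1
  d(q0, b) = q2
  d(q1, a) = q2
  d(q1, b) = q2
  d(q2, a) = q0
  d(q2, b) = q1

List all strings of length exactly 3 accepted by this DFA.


All strings of length 3: 8 total
Accepted: 3

"aab", "abb", "baa"


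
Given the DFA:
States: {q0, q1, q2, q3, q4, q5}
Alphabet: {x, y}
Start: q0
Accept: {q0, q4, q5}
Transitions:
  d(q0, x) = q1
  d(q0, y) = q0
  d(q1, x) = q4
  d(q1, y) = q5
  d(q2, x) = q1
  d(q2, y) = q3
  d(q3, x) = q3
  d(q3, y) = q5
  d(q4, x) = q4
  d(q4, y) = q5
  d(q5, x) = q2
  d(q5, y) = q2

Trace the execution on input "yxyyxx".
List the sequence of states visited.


Input: yxyyxx
d(q0, y) = q0
d(q0, x) = q1
d(q1, y) = q5
d(q5, y) = q2
d(q2, x) = q1
d(q1, x) = q4


q0 -> q0 -> q1 -> q5 -> q2 -> q1 -> q4


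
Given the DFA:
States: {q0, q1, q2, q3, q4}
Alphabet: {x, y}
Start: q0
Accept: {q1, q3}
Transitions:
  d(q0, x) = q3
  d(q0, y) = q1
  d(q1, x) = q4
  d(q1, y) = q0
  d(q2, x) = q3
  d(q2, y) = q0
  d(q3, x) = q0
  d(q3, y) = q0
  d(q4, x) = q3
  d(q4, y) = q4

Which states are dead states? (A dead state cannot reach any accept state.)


Forward reachability from each state:
  q0 -> reaches accept state q1 (live)
  q1 -> reaches accept state q1 (live)
  q2 -> reaches accept state q1 (live)
  q3 -> reaches accept state q1 (live)
  q4 -> reaches accept state q1 (live)

None (all states can reach an accept state)


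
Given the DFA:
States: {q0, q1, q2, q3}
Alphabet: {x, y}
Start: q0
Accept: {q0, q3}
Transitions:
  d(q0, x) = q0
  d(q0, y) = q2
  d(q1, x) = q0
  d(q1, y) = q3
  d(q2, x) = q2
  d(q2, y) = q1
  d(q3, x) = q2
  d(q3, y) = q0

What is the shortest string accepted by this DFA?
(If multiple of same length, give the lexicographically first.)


BFS by string length (lex-first path to each state shown):
  len 0: q0<-""
Found accept state at length 0.

"" (empty string)


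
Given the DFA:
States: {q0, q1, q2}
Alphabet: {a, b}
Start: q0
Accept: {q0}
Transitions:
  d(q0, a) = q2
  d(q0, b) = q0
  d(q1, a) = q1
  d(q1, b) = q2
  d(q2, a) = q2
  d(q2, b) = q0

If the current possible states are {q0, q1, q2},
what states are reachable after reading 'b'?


Apply transition on 'b' from each current state:
  d(q0, b) = q0
  d(q1, b) = q2
  d(q2, b) = q0

{q0, q2}


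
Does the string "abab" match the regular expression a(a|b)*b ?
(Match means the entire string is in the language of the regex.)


|string| = 4; first = 'a'; last = 'b'

Yes, "abab" matches a(a|b)*b


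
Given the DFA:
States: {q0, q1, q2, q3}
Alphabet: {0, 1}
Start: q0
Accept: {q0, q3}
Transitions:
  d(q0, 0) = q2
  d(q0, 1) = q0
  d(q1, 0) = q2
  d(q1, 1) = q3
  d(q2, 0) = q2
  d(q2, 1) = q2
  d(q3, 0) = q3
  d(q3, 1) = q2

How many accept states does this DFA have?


Accept states listed: {q0, q3}
Counting: q0(1) q3(2)

2


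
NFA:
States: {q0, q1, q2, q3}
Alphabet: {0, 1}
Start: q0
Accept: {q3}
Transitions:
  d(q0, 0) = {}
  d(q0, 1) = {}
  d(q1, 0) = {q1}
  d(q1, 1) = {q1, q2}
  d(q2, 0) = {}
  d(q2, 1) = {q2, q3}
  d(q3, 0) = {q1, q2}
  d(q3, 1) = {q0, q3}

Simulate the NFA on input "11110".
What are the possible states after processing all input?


Start: {q0}
  --1--> {}
  --1--> {}
  --1--> {}
  --1--> {}
  --0--> {}

{} (empty set, no valid transitions)


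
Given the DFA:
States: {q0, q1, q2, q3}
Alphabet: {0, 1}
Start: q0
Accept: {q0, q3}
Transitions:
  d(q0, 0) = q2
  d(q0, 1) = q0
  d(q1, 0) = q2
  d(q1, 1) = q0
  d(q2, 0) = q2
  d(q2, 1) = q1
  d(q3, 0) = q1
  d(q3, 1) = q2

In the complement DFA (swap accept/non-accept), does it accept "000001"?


Trace: q0 -> q2 -> q2 -> q2 -> q2 -> q2 -> q1
Final: q1
Original accept: {q0, q3}
Complement: q1 is not in original accept

Yes, complement accepts (original rejects)


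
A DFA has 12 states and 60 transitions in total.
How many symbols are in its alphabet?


Each state has exactly one transition per symbol.
|alphabet| = transitions / states = 60 / 12 = 5

5


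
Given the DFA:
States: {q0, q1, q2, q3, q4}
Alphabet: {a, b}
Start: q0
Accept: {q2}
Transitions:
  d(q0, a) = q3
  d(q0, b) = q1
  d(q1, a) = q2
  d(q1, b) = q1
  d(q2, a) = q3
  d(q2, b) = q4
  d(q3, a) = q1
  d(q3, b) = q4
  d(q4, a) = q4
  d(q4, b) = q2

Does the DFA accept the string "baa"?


Trace: q0 -> q1 -> q2 -> q3
Final state: q3
Accept states: {q2}

No, rejected (final state q3 is not an accept state)


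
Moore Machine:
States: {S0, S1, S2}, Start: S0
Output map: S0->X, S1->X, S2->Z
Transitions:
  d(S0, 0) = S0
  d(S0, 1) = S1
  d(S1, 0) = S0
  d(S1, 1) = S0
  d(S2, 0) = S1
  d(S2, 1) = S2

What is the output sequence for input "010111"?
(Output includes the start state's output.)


Start: S0 (output X)
  --0--> S0 (output X)
  --1--> S1 (output X)
  --0--> S0 (output X)
  --1--> S1 (output X)
  --1--> S0 (output X)
  --1--> S1 (output X)

"XXXXXXX"


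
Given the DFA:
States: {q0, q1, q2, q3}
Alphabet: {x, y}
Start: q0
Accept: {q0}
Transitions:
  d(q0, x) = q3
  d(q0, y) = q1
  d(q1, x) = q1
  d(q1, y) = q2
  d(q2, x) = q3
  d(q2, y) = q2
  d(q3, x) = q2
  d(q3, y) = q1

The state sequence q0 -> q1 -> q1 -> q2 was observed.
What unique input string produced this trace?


Trace back each transition to find the symbol:
  q0 --[y]--> q1
  q1 --[x]--> q1
  q1 --[y]--> q2

"yxy"


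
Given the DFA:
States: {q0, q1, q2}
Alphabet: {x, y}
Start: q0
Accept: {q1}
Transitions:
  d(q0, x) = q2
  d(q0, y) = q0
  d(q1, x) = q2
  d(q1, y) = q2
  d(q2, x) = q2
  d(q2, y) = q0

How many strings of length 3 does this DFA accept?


Enumerating all length-3 strings:
  "xxx" -> q2 [reject]
  "xxy" -> q0 [reject]
  "xyx" -> q2 [reject]
  "xyy" -> q0 [reject]
  "yxx" -> q2 [reject]
  "yxy" -> q0 [reject]
  "yyx" -> q2 [reject]
  "yyy" -> q0 [reject]

0 out of 8


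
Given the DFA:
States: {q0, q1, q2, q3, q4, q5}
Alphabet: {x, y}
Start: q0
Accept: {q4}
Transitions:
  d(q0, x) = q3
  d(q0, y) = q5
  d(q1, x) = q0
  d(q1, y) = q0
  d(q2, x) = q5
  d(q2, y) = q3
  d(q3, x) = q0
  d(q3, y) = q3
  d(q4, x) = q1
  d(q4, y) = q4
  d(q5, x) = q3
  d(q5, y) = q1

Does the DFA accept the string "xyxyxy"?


Trace: q0 -> q3 -> q3 -> q0 -> q5 -> q3 -> q3
Final state: q3
Accept states: {q4}

No, rejected (final state q3 is not an accept state)


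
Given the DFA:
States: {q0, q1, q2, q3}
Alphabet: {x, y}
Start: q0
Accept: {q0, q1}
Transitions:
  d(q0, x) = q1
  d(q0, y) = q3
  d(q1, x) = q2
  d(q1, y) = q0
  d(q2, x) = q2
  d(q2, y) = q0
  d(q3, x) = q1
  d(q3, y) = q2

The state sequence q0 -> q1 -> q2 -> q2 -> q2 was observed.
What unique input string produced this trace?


Trace back each transition to find the symbol:
  q0 --[x]--> q1
  q1 --[x]--> q2
  q2 --[x]--> q2
  q2 --[x]--> q2

"xxxx"


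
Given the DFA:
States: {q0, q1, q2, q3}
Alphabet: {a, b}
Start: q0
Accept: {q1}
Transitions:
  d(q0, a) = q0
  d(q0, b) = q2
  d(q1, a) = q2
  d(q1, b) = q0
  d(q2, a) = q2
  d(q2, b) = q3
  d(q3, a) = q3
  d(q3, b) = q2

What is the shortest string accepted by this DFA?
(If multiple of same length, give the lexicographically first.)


BFS by string length (lex-first path to each state shown):
  len 0: q0<-""
  len 1: q0<-"a", q2<-"b"
  len 2: q0<-"aa", q2<-"ab", q3<-"bb"
  len 3: q0<-"aaa", q2<-"aab", q3<-"abb"
  len 4: q0<-"aaaa", q2<-"aaab", q3<-"aabb"
  len 5: q0<-"aaaaa", q2<-"aaaab", q3<-"aaabb"
  len 6: q0<-"aaaaaa", q2<-"aaaaab", q3<-"aaaabb"
  len 7: q0<-"aaaaaaa", q2<-"aaaaaab", q3<-"aaaaabb"
  len 8: q0<-"aaaaaaaa", q2<-"aaaaaaab", q3<-"aaaaaabb"

No string accepted (empty language)


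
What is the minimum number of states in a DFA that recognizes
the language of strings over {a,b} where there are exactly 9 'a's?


States: count = 0, 1, ..., 9 (that's 10 states), plus a dead state for count > 9.
Total: 10 + 1 = 11. Accept = count-9 state.

11


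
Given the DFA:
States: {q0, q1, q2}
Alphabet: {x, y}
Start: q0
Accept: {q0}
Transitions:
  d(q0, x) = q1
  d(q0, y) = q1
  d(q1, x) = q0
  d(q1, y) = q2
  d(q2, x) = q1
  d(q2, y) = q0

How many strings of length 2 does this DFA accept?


Enumerating all length-2 strings:
  "xx" -> q0 [accept]
  "xy" -> q2 [reject]
  "yx" -> q0 [accept]
  "yy" -> q2 [reject]

2 out of 4


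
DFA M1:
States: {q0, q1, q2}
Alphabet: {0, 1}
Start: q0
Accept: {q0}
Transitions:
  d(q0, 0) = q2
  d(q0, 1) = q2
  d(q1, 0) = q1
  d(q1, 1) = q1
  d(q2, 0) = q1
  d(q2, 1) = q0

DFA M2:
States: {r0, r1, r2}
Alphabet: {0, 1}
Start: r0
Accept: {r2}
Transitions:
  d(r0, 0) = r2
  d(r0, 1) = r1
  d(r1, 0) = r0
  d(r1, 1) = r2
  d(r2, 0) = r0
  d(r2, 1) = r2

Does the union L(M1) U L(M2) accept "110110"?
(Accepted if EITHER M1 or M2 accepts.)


M1: final=q1 accepted=False
M2: final=r0 accepted=False

No, union rejects (neither accepts)


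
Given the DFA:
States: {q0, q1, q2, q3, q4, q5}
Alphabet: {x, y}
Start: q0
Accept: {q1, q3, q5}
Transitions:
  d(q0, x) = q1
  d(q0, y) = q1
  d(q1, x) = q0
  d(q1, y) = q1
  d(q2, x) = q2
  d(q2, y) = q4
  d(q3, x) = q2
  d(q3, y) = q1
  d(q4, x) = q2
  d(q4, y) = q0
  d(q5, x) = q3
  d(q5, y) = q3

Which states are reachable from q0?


BFS from q0:
  layer 0: {q0}
  layer 1: {q1}

{q0, q1}


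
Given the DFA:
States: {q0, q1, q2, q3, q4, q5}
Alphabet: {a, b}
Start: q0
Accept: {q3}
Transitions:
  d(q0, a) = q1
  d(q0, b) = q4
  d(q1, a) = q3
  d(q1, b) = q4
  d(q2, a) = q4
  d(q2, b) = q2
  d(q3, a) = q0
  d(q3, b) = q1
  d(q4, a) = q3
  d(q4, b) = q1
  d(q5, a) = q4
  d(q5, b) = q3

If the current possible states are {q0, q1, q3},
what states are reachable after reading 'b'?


Apply transition on 'b' from each current state:
  d(q0, b) = q4
  d(q1, b) = q4
  d(q3, b) = q1

{q1, q4}


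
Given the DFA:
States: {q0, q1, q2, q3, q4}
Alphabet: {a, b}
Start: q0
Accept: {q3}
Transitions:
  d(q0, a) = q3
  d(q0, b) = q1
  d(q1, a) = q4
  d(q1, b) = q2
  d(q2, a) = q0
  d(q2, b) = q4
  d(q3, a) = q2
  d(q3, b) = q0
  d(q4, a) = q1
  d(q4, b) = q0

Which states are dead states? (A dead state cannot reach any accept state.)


Forward reachability from each state:
  q0 -> reaches accept state q3 (live)
  q1 -> reaches accept state q3 (live)
  q2 -> reaches accept state q3 (live)
  q3 -> reaches accept state q3 (live)
  q4 -> reaches accept state q3 (live)

None (all states can reach an accept state)


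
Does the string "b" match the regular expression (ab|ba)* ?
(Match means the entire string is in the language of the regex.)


|string| = 1; first = 'b'; last = 'b'

No, "b" does not match (ab|ba)*


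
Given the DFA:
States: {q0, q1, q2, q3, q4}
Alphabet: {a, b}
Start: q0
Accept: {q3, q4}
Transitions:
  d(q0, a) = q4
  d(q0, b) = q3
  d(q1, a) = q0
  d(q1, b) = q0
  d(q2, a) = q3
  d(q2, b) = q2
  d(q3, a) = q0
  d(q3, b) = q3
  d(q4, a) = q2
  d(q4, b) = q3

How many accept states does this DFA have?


Accept states listed: {q3, q4}
Counting: q3(1) q4(2)

2


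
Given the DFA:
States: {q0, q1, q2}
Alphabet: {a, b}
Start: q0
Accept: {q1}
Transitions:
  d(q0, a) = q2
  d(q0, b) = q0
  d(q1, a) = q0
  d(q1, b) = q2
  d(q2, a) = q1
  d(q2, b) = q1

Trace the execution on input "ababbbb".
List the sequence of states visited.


Input: ababbbb
d(q0, a) = q2
d(q2, b) = q1
d(q1, a) = q0
d(q0, b) = q0
d(q0, b) = q0
d(q0, b) = q0
d(q0, b) = q0


q0 -> q2 -> q1 -> q0 -> q0 -> q0 -> q0 -> q0


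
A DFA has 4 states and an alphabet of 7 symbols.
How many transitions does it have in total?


Each state has exactly one transition per symbol.
4 * 7 = 28

28


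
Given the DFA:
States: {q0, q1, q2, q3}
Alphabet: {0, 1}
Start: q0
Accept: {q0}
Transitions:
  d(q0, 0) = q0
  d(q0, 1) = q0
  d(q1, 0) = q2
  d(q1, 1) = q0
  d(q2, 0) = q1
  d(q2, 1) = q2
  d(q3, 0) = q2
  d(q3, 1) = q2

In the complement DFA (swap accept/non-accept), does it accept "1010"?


Trace: q0 -> q0 -> q0 -> q0 -> q0
Final: q0
Original accept: {q0}
Complement: q0 is in original accept

No, complement rejects (original accepts)


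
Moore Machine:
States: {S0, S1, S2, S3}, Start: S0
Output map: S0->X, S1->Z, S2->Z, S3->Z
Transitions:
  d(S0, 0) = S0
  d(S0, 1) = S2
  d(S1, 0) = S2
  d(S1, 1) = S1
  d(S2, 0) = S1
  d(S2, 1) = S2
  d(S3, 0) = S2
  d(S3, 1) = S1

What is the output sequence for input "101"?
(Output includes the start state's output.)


Start: S0 (output X)
  --1--> S2 (output Z)
  --0--> S1 (output Z)
  --1--> S1 (output Z)

"XZZZ"


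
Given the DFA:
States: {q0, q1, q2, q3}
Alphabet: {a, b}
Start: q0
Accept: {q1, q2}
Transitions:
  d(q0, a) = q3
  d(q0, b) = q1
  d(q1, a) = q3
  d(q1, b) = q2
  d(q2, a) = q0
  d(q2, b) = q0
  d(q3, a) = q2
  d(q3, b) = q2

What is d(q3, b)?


Looking up transition d(q3, b)

q2


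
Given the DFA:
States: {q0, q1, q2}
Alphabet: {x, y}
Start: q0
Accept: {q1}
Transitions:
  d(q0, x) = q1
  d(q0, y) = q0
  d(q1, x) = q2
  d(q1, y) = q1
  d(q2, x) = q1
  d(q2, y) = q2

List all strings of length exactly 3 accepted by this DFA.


All strings of length 3: 8 total
Accepted: 4

"xxx", "xyy", "yxy", "yyx"


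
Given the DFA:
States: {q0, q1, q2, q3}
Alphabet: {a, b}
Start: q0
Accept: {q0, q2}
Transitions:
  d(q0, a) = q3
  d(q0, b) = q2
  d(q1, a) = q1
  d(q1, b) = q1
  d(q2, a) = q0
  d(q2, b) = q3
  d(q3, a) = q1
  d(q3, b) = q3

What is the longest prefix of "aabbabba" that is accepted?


Run the DFA, marking each prefix where the state is accepting:
  "" -> q0 [accept]
  "a" -> q3 [reject]
  "aa" -> q1 [reject]
  "aab" -> q1 [reject]
  "aabb" -> q1 [reject]
  "aabba" -> q1 [reject]
  "aabbab" -> q1 [reject]
  "aabbabb" -> q1 [reject]
  "aabbabba" -> q1 [reject]

""


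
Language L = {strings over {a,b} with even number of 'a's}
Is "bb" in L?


count('a') = 0; 0 mod 2 = 0

Yes, "bb" is in L


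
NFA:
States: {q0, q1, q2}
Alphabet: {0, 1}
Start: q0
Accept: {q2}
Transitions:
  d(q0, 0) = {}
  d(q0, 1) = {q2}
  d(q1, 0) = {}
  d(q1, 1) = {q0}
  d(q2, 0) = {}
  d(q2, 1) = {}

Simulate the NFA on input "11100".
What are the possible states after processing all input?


Start: {q0}
  --1--> {q2}
  --1--> {}
  --1--> {}
  --0--> {}
  --0--> {}

{} (empty set, no valid transitions)


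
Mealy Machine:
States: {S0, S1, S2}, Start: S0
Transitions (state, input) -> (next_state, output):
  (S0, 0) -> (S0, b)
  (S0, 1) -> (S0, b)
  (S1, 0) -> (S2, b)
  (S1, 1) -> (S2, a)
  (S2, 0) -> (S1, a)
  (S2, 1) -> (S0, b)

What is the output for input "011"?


Step-by-step:
  (S0, 0) -> (S0, b)
  (S0, 1) -> (S0, b)
  (S0, 1) -> (S0, b)

"bbb"


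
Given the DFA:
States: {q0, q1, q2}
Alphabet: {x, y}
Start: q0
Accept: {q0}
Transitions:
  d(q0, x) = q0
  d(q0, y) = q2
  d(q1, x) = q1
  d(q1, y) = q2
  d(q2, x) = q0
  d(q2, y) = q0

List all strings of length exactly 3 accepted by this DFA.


All strings of length 3: 8 total
Accepted: 5

"xxx", "xyx", "xyy", "yxx", "yyx"


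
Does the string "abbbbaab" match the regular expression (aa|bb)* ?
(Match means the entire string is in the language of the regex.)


|string| = 8; first = 'a'; last = 'b'

No, "abbbbaab" does not match (aa|bb)*


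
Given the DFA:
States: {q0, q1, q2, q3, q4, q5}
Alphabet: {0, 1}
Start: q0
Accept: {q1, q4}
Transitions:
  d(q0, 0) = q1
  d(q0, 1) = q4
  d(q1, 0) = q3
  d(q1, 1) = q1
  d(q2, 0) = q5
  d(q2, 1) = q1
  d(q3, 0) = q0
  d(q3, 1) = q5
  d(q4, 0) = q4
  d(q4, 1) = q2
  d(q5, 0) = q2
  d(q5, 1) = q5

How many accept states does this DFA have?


Accept states listed: {q1, q4}
Counting: q1(1) q4(2)

2


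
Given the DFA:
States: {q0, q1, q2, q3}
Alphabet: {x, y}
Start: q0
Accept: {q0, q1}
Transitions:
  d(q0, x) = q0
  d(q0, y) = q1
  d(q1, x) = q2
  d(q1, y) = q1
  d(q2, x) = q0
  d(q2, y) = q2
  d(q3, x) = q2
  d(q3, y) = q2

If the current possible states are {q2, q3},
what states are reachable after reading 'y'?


Apply transition on 'y' from each current state:
  d(q2, y) = q2
  d(q3, y) = q2

{q2}


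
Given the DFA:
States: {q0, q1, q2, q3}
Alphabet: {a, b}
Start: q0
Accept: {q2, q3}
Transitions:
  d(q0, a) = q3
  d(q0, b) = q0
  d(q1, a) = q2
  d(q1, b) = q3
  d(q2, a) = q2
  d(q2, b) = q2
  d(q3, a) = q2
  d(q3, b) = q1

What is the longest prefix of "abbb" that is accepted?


Run the DFA, marking each prefix where the state is accepting:
  "" -> q0 [reject]
  "a" -> q3 [accept]
  "ab" -> q1 [reject]
  "abb" -> q3 [accept]
  "abbb" -> q1 [reject]

"abb"


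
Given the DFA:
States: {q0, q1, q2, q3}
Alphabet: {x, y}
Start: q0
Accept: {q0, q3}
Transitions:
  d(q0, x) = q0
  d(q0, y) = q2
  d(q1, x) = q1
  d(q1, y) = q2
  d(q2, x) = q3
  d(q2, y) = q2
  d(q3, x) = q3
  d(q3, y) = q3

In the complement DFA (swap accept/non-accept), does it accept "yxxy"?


Trace: q0 -> q2 -> q3 -> q3 -> q3
Final: q3
Original accept: {q0, q3}
Complement: q3 is in original accept

No, complement rejects (original accepts)


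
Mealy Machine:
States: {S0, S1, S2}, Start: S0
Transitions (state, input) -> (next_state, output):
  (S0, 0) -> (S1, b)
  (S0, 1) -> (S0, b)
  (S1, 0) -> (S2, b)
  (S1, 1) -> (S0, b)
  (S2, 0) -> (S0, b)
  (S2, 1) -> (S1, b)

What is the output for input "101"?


Step-by-step:
  (S0, 1) -> (S0, b)
  (S0, 0) -> (S1, b)
  (S1, 1) -> (S0, b)

"bbb"


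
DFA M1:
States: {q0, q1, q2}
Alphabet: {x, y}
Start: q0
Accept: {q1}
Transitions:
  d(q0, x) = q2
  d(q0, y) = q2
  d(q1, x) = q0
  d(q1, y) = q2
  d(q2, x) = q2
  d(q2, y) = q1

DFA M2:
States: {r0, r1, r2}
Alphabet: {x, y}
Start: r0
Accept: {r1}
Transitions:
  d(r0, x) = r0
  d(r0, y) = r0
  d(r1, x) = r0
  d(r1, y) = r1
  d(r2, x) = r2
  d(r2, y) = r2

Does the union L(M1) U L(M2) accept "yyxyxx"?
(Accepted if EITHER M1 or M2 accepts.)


M1: final=q2 accepted=False
M2: final=r0 accepted=False

No, union rejects (neither accepts)


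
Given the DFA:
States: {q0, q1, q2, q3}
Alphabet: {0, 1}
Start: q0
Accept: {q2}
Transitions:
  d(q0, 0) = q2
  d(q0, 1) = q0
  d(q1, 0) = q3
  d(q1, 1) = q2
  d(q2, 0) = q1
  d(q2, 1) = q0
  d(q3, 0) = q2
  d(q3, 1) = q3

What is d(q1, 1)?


Looking up transition d(q1, 1)

q2


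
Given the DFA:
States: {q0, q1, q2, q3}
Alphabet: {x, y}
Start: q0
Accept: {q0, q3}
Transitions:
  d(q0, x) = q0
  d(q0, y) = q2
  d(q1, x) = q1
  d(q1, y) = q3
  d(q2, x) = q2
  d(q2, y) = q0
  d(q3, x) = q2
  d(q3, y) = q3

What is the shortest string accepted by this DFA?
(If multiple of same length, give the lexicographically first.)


BFS by string length (lex-first path to each state shown):
  len 0: q0<-""
Found accept state at length 0.

"" (empty string)


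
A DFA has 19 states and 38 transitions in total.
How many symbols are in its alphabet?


Each state has exactly one transition per symbol.
|alphabet| = transitions / states = 38 / 19 = 2

2


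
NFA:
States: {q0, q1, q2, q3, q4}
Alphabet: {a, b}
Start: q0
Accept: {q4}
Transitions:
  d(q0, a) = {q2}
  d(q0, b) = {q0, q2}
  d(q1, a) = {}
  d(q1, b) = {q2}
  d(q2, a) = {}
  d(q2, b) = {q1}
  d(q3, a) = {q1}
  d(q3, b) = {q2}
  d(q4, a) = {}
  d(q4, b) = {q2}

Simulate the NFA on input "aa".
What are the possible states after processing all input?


Start: {q0}
  --a--> {q2}
  --a--> {}

{} (empty set, no valid transitions)


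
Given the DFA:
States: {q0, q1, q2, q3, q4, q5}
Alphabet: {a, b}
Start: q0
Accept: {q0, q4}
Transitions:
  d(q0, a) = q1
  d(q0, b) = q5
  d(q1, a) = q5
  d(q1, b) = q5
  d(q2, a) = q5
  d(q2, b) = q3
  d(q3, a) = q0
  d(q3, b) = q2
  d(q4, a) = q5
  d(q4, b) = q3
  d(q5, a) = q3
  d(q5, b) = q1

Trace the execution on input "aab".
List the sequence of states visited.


Input: aab
d(q0, a) = q1
d(q1, a) = q5
d(q5, b) = q1


q0 -> q1 -> q5 -> q1


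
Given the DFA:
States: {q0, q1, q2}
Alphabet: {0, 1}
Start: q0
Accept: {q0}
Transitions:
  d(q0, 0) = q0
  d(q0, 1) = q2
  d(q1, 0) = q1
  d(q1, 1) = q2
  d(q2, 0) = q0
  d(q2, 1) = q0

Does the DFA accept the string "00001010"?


Trace: q0 -> q0 -> q0 -> q0 -> q0 -> q2 -> q0 -> q2 -> q0
Final state: q0
Accept states: {q0}

Yes, accepted (final state q0 is an accept state)


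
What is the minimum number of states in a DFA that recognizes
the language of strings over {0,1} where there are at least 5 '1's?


States: count = 0, 1, ..., 4, and a final '>= 5' state.
Total: 5 + 1 = 6. Accept = '>= 5' state.

6


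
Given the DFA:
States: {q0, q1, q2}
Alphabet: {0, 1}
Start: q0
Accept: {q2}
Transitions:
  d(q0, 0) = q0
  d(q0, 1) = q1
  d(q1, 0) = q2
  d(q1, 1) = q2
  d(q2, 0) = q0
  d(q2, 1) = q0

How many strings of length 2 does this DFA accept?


Enumerating all length-2 strings:
  "00" -> q0 [reject]
  "01" -> q1 [reject]
  "10" -> q2 [accept]
  "11" -> q2 [accept]

2 out of 4


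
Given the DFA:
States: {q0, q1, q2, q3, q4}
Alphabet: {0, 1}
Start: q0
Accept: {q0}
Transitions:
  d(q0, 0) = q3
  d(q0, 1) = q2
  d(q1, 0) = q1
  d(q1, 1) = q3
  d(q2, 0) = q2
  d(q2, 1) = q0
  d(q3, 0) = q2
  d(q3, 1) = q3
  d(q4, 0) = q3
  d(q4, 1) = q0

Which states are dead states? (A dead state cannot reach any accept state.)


Forward reachability from each state:
  q0 -> reaches accept state q0 (live)
  q1 -> reaches accept state q0 (live)
  q2 -> reaches accept state q0 (live)
  q3 -> reaches accept state q0 (live)
  q4 -> reaches accept state q0 (live)

None (all states can reach an accept state)


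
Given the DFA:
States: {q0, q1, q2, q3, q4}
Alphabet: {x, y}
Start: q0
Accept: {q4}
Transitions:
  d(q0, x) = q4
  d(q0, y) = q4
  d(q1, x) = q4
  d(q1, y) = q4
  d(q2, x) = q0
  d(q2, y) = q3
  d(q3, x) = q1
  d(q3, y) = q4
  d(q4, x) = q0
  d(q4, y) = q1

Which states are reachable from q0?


BFS from q0:
  layer 0: {q0}
  layer 1: {q4}
  layer 2: {q1}

{q0, q1, q4}


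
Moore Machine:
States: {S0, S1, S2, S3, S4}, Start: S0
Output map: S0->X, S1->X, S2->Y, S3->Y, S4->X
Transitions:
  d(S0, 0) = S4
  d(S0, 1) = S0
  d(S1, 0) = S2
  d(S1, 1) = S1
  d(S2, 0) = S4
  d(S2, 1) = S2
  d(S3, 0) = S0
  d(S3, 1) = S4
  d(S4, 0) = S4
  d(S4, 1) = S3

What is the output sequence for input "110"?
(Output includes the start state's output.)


Start: S0 (output X)
  --1--> S0 (output X)
  --1--> S0 (output X)
  --0--> S4 (output X)

"XXXX"


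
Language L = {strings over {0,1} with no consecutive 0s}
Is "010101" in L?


'00' does not occur

Yes, "010101" is in L


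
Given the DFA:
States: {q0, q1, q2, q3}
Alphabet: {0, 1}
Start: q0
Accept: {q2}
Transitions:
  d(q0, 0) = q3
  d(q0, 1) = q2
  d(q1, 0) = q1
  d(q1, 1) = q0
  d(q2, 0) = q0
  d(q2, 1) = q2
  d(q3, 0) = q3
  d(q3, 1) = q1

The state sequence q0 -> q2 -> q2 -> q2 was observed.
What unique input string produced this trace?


Trace back each transition to find the symbol:
  q0 --[1]--> q2
  q2 --[1]--> q2
  q2 --[1]--> q2

"111"


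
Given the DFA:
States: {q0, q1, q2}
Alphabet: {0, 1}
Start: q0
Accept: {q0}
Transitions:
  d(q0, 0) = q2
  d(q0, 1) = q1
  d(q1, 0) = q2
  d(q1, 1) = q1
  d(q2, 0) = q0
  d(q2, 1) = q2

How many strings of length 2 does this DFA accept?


Enumerating all length-2 strings:
  "00" -> q0 [accept]
  "01" -> q2 [reject]
  "10" -> q2 [reject]
  "11" -> q1 [reject]

1 out of 4


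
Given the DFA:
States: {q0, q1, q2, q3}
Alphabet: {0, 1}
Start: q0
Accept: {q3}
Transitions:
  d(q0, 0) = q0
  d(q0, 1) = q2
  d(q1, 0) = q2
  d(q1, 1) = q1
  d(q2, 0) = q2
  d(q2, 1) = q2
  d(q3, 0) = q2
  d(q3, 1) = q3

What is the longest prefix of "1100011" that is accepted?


Run the DFA, marking each prefix where the state is accepting:
  "" -> q0 [reject]
  "1" -> q2 [reject]
  "11" -> q2 [reject]
  "110" -> q2 [reject]
  "1100" -> q2 [reject]
  "11000" -> q2 [reject]
  "110001" -> q2 [reject]
  "1100011" -> q2 [reject]

No prefix is accepted


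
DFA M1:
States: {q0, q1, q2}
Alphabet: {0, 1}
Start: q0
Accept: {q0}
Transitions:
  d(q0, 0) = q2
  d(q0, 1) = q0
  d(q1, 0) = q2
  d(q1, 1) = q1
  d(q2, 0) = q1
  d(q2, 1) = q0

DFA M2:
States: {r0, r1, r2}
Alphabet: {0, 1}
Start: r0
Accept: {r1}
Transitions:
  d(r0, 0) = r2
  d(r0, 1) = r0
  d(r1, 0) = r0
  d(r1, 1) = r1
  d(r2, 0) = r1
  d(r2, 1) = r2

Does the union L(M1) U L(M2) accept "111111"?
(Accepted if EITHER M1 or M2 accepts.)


M1: final=q0 accepted=True
M2: final=r0 accepted=False

Yes, union accepts


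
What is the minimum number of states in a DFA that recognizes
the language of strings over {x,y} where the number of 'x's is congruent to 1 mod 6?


States track (count of 'x') mod 6.
Need 6 states: one per remainder 0..5; accept = remainder 1.

6


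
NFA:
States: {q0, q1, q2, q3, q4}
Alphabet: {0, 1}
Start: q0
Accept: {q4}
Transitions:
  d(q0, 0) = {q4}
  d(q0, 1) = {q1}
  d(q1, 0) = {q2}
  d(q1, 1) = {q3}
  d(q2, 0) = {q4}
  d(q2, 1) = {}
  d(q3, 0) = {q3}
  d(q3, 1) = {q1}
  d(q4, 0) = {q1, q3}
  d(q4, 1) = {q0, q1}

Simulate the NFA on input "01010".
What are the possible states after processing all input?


Start: {q0}
  --0--> {q4}
  --1--> {q0, q1}
  --0--> {q2, q4}
  --1--> {q0, q1}
  --0--> {q2, q4}

{q2, q4}


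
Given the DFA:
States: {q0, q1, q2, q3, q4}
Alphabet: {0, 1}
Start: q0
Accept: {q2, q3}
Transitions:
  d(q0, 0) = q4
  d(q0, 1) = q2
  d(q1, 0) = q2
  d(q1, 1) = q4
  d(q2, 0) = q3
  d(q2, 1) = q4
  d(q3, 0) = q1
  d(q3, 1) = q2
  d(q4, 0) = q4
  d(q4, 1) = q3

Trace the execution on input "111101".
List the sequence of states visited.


Input: 111101
d(q0, 1) = q2
d(q2, 1) = q4
d(q4, 1) = q3
d(q3, 1) = q2
d(q2, 0) = q3
d(q3, 1) = q2


q0 -> q2 -> q4 -> q3 -> q2 -> q3 -> q2


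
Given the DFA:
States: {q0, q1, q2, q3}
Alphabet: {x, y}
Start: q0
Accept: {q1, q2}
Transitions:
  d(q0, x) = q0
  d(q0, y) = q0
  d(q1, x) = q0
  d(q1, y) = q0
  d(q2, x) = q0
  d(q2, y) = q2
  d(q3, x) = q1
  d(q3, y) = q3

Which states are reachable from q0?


BFS from q0:
  layer 0: {q0}

{q0}


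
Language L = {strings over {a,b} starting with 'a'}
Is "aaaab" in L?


first symbol = 'a'

Yes, "aaaab" is in L


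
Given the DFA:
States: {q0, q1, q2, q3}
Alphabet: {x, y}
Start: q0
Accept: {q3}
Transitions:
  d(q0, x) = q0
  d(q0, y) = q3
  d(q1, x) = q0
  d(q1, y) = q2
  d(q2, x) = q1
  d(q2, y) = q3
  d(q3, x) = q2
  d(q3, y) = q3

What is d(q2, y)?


Looking up transition d(q2, y)

q3


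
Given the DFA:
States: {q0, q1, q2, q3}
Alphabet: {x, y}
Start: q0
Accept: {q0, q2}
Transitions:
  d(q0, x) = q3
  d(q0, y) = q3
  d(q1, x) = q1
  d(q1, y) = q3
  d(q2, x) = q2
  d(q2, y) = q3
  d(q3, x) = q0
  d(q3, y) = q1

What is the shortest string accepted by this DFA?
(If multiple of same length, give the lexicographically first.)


BFS by string length (lex-first path to each state shown):
  len 0: q0<-""
Found accept state at length 0.

"" (empty string)


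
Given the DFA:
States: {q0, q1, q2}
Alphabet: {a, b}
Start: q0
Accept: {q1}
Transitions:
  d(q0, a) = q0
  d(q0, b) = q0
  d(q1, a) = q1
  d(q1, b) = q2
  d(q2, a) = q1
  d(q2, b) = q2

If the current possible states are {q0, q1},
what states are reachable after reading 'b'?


Apply transition on 'b' from each current state:
  d(q0, b) = q0
  d(q1, b) = q2

{q0, q2}


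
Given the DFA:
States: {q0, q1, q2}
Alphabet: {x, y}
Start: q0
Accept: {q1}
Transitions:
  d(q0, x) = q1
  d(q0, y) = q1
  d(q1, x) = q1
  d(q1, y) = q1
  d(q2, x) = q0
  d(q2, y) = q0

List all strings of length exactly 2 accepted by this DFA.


All strings of length 2: 4 total
Accepted: 4

"xx", "xy", "yx", "yy"
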